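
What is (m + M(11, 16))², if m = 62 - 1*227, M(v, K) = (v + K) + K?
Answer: 14884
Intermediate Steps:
M(v, K) = v + 2*K (M(v, K) = (K + v) + K = v + 2*K)
m = -165 (m = 62 - 227 = -165)
(m + M(11, 16))² = (-165 + (11 + 2*16))² = (-165 + (11 + 32))² = (-165 + 43)² = (-122)² = 14884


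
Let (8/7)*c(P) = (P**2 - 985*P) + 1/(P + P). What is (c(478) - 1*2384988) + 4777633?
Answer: 16677169535/7648 ≈ 2.1806e+6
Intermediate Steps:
c(P) = -6895*P/8 + 7*P**2/8 + 7/(16*P) (c(P) = 7*((P**2 - 985*P) + 1/(P + P))/8 = 7*((P**2 - 985*P) + 1/(2*P))/8 = 7*(P**2 + 1/(2*P) - 985*P)/8 = -6895*P/8 + 7*P**2/8 + 7/(16*P))
(c(478) - 1*2384988) + 4777633 = ((7/16)*(1 + 2*478**2*(-985 + 478))/478 - 1*2384988) + 4777633 = ((7/16)*(1/478)*(1 + 2*228484*(-507)) - 2384988) + 4777633 = ((7/16)*(1/478)*(1 - 231682776) - 2384988) + 4777633 = ((7/16)*(1/478)*(-231682775) - 2384988) + 4777633 = (-1621779425/7648 - 2384988) + 4777633 = -19862167649/7648 + 4777633 = 16677169535/7648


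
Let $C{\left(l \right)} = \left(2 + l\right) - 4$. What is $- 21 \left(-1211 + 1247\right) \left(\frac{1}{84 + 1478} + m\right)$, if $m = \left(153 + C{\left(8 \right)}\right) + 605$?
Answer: $- \frac{451093482}{781} \approx -5.7758 \cdot 10^{5}$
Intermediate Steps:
$C{\left(l \right)} = -2 + l$
$m = 764$ ($m = \left(153 + \left(-2 + 8\right)\right) + 605 = \left(153 + 6\right) + 605 = 159 + 605 = 764$)
$- 21 \left(-1211 + 1247\right) \left(\frac{1}{84 + 1478} + m\right) = - 21 \left(-1211 + 1247\right) \left(\frac{1}{84 + 1478} + 764\right) = - 21 \cdot 36 \left(\frac{1}{1562} + 764\right) = - 21 \cdot 36 \cdot \frac{1193369}{1562} = \left(-21\right) \frac{21480642}{781} = - \frac{451093482}{781}$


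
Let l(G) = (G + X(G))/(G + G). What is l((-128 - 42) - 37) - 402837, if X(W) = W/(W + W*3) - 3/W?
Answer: -46029709909/114264 ≈ -4.0284e+5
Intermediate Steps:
X(W) = ¼ - 3/W (X(W) = W/(W + 3*W) - 3/W = W/((4*W)) - 3/W = W*(1/(4*W)) - 3/W = ¼ - 3/W)
l(G) = (G + (-12 + G)/(4*G))/(2*G) (l(G) = (G + (-12 + G)/(4*G))/(G + G) = (G + (-12 + G)/(4*G))/((2*G)) = (G + (-12 + G)/(4*G))*(1/(2*G)) = (G + (-12 + G)/(4*G))/(2*G))
l((-128 - 42) - 37) - 402837 = (-12 + ((-128 - 42) - 37) + 4*((-128 - 42) - 37)²)/(8*((-128 - 42) - 37)²) - 402837 = (-12 + (-170 - 37) + 4*(-170 - 37)²)/(8*(-170 - 37)²) - 402837 = (⅛)*(-12 - 207 + 4*(-207)²)/(-207)² - 402837 = (⅛)*(1/42849)*(-12 - 207 + 4*42849) - 402837 = (⅛)*(1/42849)*(-12 - 207 + 171396) - 402837 = (⅛)*(1/42849)*171177 - 402837 = 57059/114264 - 402837 = -46029709909/114264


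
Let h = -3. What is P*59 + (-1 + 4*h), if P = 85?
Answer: 5002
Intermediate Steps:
P*59 + (-1 + 4*h) = 85*59 + (-1 + 4*(-3)) = 5015 + (-1 - 12) = 5015 - 13 = 5002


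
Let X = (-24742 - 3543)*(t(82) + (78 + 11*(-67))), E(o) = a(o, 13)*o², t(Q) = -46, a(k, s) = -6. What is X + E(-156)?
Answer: 19794909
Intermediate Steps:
E(o) = -6*o²
X = 19940925 (X = (-24742 - 3543)*(-46 + (78 + 11*(-67))) = -28285*(-46 + (78 - 737)) = -28285*(-46 - 659) = -28285*(-705) = 19940925)
X + E(-156) = 19940925 - 6*(-156)² = 19940925 - 6*24336 = 19940925 - 146016 = 19794909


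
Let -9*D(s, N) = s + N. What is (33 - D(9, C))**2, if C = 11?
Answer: 100489/81 ≈ 1240.6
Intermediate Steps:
D(s, N) = -N/9 - s/9 (D(s, N) = -(s + N)/9 = -(N + s)/9 = -N/9 - s/9)
(33 - D(9, C))**2 = (33 - (-1/9*11 - 1/9*9))**2 = (33 - (-11/9 - 1))**2 = (33 - 1*(-20/9))**2 = (33 + 20/9)**2 = (317/9)**2 = 100489/81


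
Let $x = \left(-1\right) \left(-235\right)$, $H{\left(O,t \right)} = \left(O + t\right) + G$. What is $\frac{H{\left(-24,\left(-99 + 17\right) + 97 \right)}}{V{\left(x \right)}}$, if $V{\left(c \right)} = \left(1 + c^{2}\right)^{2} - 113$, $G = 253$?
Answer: $\frac{244}{3049910963} \approx 8.0002 \cdot 10^{-8}$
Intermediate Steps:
$H{\left(O,t \right)} = 253 + O + t$ ($H{\left(O,t \right)} = \left(O + t\right) + 253 = 253 + O + t$)
$x = 235$
$V{\left(c \right)} = -113 + \left(1 + c^{2}\right)^{2}$ ($V{\left(c \right)} = \left(1 + c^{2}\right)^{2} - 113 = -113 + \left(1 + c^{2}\right)^{2}$)
$\frac{H{\left(-24,\left(-99 + 17\right) + 97 \right)}}{V{\left(x \right)}} = \frac{253 - 24 + \left(\left(-99 + 17\right) + 97\right)}{-113 + \left(1 + 235^{2}\right)^{2}} = \frac{253 - 24 + \left(-82 + 97\right)}{-113 + \left(1 + 55225\right)^{2}} = \frac{253 - 24 + 15}{-113 + 55226^{2}} = \frac{244}{-113 + 3049911076} = \frac{244}{3049910963}$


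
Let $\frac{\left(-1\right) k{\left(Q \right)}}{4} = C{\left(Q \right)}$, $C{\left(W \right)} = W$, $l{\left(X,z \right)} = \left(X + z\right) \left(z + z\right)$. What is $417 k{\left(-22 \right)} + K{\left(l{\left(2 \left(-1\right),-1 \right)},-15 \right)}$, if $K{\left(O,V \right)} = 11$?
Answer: $36707$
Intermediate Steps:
$l{\left(X,z \right)} = 2 z \left(X + z\right)$ ($l{\left(X,z \right)} = \left(X + z\right) 2 z = 2 z \left(X + z\right)$)
$k{\left(Q \right)} = - 4 Q$
$417 k{\left(-22 \right)} + K{\left(l{\left(2 \left(-1\right),-1 \right)},-15 \right)} = 417 \left(\left(-4\right) \left(-22\right)\right) + 11 = 417 \cdot 88 + 11 = 36696 + 11 = 36707$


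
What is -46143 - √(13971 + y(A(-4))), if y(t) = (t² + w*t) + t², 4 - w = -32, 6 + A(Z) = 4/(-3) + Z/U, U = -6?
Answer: -46143 - √124379/3 ≈ -46261.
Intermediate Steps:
A(Z) = -22/3 - Z/6 (A(Z) = -6 + (4/(-3) + Z/(-6)) = -6 + (4*(-⅓) + Z*(-⅙)) = -6 + (-4/3 - Z/6) = -22/3 - Z/6)
w = 36 (w = 4 - 1*(-32) = 4 + 32 = 36)
y(t) = 2*t² + 36*t (y(t) = (t² + 36*t) + t² = 2*t² + 36*t)
-46143 - √(13971 + y(A(-4))) = -46143 - √(13971 + 2*(-22/3 - ⅙*(-4))*(18 + (-22/3 - ⅙*(-4)))) = -46143 - √(13971 + 2*(-22/3 + ⅔)*(18 + (-22/3 + ⅔))) = -46143 - √(13971 + 2*(-20/3)*(18 - 20/3)) = -46143 - √(13971 + 2*(-20/3)*(34/3)) = -46143 - √(13971 - 1360/9) = -46143 - √(124379/9) = -46143 - √124379/3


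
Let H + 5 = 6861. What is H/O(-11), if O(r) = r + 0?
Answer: -6856/11 ≈ -623.27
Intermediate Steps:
O(r) = r
H = 6856 (H = -5 + 6861 = 6856)
H/O(-11) = 6856/(-11) = 6856*(-1/11) = -6856/11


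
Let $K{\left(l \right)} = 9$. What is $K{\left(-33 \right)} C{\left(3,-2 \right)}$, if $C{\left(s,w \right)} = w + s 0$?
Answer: $-18$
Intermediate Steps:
$C{\left(s,w \right)} = w$ ($C{\left(s,w \right)} = w + 0 = w$)
$K{\left(-33 \right)} C{\left(3,-2 \right)} = 9 \left(-2\right) = -18$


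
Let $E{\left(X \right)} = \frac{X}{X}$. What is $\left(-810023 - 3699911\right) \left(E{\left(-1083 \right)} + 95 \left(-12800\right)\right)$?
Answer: $5484075234066$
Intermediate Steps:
$E{\left(X \right)} = 1$
$\left(-810023 - 3699911\right) \left(E{\left(-1083 \right)} + 95 \left(-12800\right)\right) = \left(-810023 - 3699911\right) \left(1 + 95 \left(-12800\right)\right) = - 4509934 \left(1 - 1216000\right) = \left(-4509934\right) \left(-1215999\right) = 5484075234066$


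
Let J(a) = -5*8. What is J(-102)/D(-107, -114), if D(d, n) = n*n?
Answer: -10/3249 ≈ -0.0030779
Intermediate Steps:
D(d, n) = n²
J(a) = -40
J(-102)/D(-107, -114) = -40/((-114)²) = -40/12996 = -40*1/12996 = -10/3249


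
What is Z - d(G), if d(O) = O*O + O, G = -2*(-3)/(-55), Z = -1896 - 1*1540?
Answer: -10393606/3025 ≈ -3435.9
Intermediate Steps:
Z = -3436 (Z = -1896 - 1540 = -3436)
G = -6/55 (G = 6*(-1/55) = -6/55 ≈ -0.10909)
d(O) = O + O**2 (d(O) = O**2 + O = O + O**2)
Z - d(G) = -3436 - (-6)*(1 - 6/55)/55 = -3436 - (-6)*49/(55*55) = -3436 - 1*(-294/3025) = -3436 + 294/3025 = -10393606/3025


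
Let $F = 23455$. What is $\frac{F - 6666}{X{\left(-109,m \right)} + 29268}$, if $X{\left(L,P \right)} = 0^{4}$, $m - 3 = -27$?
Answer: $\frac{16789}{29268} \approx 0.57363$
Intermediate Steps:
$m = -24$ ($m = 3 - 27 = -24$)
$X{\left(L,P \right)} = 0$
$\frac{F - 6666}{X{\left(-109,m \right)} + 29268} = \frac{23455 - 6666}{0 + 29268} = \frac{16789}{29268}$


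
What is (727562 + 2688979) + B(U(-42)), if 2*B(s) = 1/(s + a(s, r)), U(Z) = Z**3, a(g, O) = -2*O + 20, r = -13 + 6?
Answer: 506017054427/148108 ≈ 3.4165e+6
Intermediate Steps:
r = -7
a(g, O) = 20 - 2*O
B(s) = 1/(2*(34 + s)) (B(s) = 1/(2*(s + (20 - 2*(-7)))) = 1/(2*(s + (20 + 14))) = 1/(2*(s + 34)) = 1/(2*(34 + s)))
(727562 + 2688979) + B(U(-42)) = (727562 + 2688979) + 1/(2*(34 + (-42)**3)) = 3416541 + 1/(2*(34 - 74088)) = 3416541 + (1/2)/(-74054) = 3416541 + (1/2)*(-1/74054) = 3416541 - 1/148108 = 506017054427/148108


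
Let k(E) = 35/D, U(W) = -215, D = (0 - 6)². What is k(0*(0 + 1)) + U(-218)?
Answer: -7705/36 ≈ -214.03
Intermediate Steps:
D = 36 (D = (-6)² = 36)
k(E) = 35/36
k(0*(0 + 1)) + U(-218) = 35/36 - 215 = -7705/36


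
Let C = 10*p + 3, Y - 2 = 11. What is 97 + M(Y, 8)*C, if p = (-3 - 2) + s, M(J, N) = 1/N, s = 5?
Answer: 779/8 ≈ 97.375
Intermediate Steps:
Y = 13 (Y = 2 + 11 = 13)
p = 0 (p = (-3 - 2) + 5 = -5 + 5 = 0)
C = 3 (C = 10*0 + 3 = 0 + 3 = 3)
97 + M(Y, 8)*C = 97 + 3/8 = 779/8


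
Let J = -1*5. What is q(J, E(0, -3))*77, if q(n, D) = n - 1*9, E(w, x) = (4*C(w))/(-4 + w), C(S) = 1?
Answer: -1078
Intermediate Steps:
E(w, x) = 4/(-4 + w) (E(w, x) = (4*1)/(-4 + w) = 4/(-4 + w))
J = -5
q(n, D) = -9 + n (q(n, D) = n - 9 = -9 + n)
q(J, E(0, -3))*77 = (-9 - 5)*77 = -14*77 = -1078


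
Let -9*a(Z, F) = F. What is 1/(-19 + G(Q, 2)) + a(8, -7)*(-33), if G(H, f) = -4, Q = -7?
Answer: -1774/69 ≈ -25.710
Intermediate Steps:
a(Z, F) = -F/9
1/(-19 + G(Q, 2)) + a(8, -7)*(-33) = 1/(-19 - 4) - ⅑*(-7)*(-33) = 1/(-23) + (7/9)*(-33) = -1/23 - 77/3 = -1774/69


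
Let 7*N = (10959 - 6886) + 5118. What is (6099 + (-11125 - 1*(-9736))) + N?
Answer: 6023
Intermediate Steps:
N = 1313 (N = ((10959 - 6886) + 5118)/7 = (4073 + 5118)/7 = (⅐)*9191 = 1313)
(6099 + (-11125 - 1*(-9736))) + N = (6099 + (-11125 - 1*(-9736))) + 1313 = (6099 + (-11125 + 9736)) + 1313 = (6099 - 1389) + 1313 = 4710 + 1313 = 6023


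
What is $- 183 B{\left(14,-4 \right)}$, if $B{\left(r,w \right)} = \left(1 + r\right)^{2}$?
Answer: $-41175$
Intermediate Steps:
$- 183 B{\left(14,-4 \right)} = - 183 \left(1 + 14\right)^{2} = - 183 \cdot 15^{2} = \left(-183\right) 225 = -41175$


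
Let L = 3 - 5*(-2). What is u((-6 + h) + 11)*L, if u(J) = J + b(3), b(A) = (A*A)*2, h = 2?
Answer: 325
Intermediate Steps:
b(A) = 2*A² (b(A) = A²*2 = 2*A²)
L = 13 (L = 3 + 10 = 13)
u(J) = 18 + J (u(J) = J + 2*3² = J + 2*9 = J + 18 = 18 + J)
u((-6 + h) + 11)*L = (18 + ((-6 + 2) + 11))*13 = (18 + (-4 + 11))*13 = (18 + 7)*13 = 25*13 = 325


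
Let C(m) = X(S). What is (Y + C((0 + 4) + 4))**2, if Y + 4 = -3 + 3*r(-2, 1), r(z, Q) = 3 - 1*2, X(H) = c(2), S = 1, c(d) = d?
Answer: 4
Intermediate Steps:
X(H) = 2
r(z, Q) = 1 (r(z, Q) = 3 - 2 = 1)
C(m) = 2
Y = -4 (Y = -4 + (-3 + 3*1) = -4 + (-3 + 3) = -4 + 0 = -4)
(Y + C((0 + 4) + 4))**2 = (-4 + 2)**2 = (-2)**2 = 4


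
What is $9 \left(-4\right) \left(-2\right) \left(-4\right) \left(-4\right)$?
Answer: $1152$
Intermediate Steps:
$9 \left(-4\right) \left(-2\right) \left(-4\right) \left(-4\right) = 9 \cdot 8 \left(-4\right) \left(-4\right) = 9 \left(-32\right) \left(-4\right) = \left(-288\right) \left(-4\right) = 1152$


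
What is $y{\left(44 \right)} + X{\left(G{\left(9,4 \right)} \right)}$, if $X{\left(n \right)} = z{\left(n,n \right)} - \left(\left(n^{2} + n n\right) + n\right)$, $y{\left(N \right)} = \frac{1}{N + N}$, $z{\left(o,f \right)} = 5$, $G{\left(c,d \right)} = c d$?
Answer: $- \frac{230823}{88} \approx -2623.0$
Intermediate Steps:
$y{\left(N \right)} = \frac{1}{2 N}$
$X{\left(n \right)} = 5 - n - 2 n^{2}$ ($X{\left(n \right)} = 5 - \left(\left(n^{2} + n n\right) + n\right) = 5 - \left(\left(n^{2} + n^{2}\right) + n\right) = 5 - \left(2 n^{2} + n\right) = 5 - \left(n + 2 n^{2}\right) = 5 - n - 2 n^{2}$)
$y{\left(44 \right)} + X{\left(G{\left(9,4 \right)} \right)} = \frac{1}{2 \cdot 44} - \left(-5 + 36 + 2592\right) = \frac{1}{2} \cdot \frac{1}{44} - \left(31 + 2592\right) = \frac{1}{88} - 2623 = - \frac{230823}{88}$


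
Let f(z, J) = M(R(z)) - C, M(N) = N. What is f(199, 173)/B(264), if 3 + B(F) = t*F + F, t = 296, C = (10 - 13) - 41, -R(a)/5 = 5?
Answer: 19/78405 ≈ 0.00024233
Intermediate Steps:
R(a) = -25 (R(a) = -5*5 = -25)
C = -44 (C = -3 - 41 = -44)
f(z, J) = 19 (f(z, J) = -25 - 1*(-44) = -25 + 44 = 19)
B(F) = -3 + 297*F (B(F) = -3 + (296*F + F) = -3 + 297*F)
f(199, 173)/B(264) = 19/(-3 + 297*264) = 19/(-3 + 78408) = 19/78405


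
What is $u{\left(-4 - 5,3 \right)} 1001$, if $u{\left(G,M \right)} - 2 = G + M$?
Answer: $-4004$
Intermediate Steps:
$u{\left(G,M \right)} = 2 + G + M$ ($u{\left(G,M \right)} = 2 + \left(G + M\right) = 2 + G + M$)
$u{\left(-4 - 5,3 \right)} 1001 = \left(2 - 9 + 3\right) 1001 = \left(-4\right) 1001 = -4004$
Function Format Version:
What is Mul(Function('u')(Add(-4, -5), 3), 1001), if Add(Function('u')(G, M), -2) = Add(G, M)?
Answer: -4004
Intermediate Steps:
Function('u')(G, M) = Add(2, G, M) (Function('u')(G, M) = Add(2, Add(G, M)) = Add(2, G, M))
Mul(Function('u')(Add(-4, -5), 3), 1001) = Mul(Add(2, Add(-4, -5), 3), 1001) = Mul(Add(2, -9, 3), 1001) = Mul(-4, 1001) = -4004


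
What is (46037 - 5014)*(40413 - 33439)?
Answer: 286094402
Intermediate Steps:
(46037 - 5014)*(40413 - 33439) = 41023*6974 = 286094402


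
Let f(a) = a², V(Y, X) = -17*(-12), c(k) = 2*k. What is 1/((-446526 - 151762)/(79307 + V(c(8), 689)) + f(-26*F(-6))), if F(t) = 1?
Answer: 79511/53151148 ≈ 0.0014959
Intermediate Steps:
V(Y, X) = 204
1/((-446526 - 151762)/(79307 + V(c(8), 689)) + f(-26*F(-6))) = 1/((-446526 - 151762)/(79307 + 204) + (-26*1)²) = 1/(-598288/79511 + (-26)²) = 1/(-598288*1/79511 + 676) = 1/(-598288/79511 + 676) = 1/(53151148/79511) = 79511/53151148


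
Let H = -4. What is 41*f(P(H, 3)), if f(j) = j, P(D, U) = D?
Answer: -164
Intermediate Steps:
41*f(P(H, 3)) = 41*(-4) = -164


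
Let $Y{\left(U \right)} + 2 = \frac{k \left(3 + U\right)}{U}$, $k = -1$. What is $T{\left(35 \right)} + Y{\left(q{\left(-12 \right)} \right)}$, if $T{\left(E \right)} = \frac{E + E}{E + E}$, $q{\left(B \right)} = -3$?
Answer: $-1$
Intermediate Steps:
$T{\left(E \right)} = 1$ ($T{\left(E \right)} = \frac{2 E}{2 E} = 2 E \frac{1}{2 E} = 1$)
$Y{\left(U \right)} = -2 + \frac{-3 - U}{U}$ ($Y{\left(U \right)} = -2 + \frac{\left(-1\right) \left(3 + U\right)}{U} = -2 + \frac{-3 - U}{U}$)
$T{\left(35 \right)} + Y{\left(q{\left(-12 \right)} \right)} = 1 - \left(3 + \frac{3}{-3}\right) = 1 - 2 = -1$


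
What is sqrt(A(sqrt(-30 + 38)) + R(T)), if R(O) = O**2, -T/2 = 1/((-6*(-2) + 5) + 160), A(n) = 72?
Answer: 2*sqrt(563923)/177 ≈ 8.4853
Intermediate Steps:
T = -2/177 (T = -2/((-6*(-2) + 5) + 160) = -2/((12 + 5) + 160) = -2/(17 + 160) = -2/177 ≈ -0.011299)
sqrt(A(sqrt(-30 + 38)) + R(T)) = sqrt(72 + (-2/177)**2) = sqrt(72 + 4/31329) = sqrt(2255692/31329) = 2*sqrt(563923)/177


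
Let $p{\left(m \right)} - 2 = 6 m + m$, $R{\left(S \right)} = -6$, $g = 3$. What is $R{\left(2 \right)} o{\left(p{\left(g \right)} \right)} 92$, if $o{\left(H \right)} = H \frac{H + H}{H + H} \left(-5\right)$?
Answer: $63480$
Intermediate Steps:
$p{\left(m \right)} = 2 + 7 m$ ($p{\left(m \right)} = 2 + \left(6 m + m\right) = 2 + 7 m$)
$o{\left(H \right)} = - 5 H$ ($o{\left(H \right)} = H \frac{2 H}{2 H} \left(-5\right) = H 2 H \frac{1}{2 H} \left(-5\right) = H 1 \left(-5\right) = H \left(-5\right) = - 5 H$)
$R{\left(2 \right)} o{\left(p{\left(g \right)} \right)} 92 = - 6 \left(- 5 \left(2 + 7 \cdot 3\right)\right) 92 = - 6 \left(- 5 \left(2 + 21\right)\right) 92 = - 6 \left(\left(-5\right) 23\right) 92 = \left(-6\right) \left(-115\right) 92 = 690 \cdot 92 = 63480$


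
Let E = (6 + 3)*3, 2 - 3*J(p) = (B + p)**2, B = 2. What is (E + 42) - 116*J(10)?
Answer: 16679/3 ≈ 5559.7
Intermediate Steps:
J(p) = 2/3 - (2 + p)**2/3
E = 27 (E = 9*3 = 27)
(E + 42) - 116*J(10) = (27 + 42) - 116*(2/3 - (2 + 10)**2/3) = 69 - 116*(2/3 - 1/3*12**2) = 69 - 116*(2/3 - 1/3*144) = 69 - 116*(2/3 - 48) = 69 - 116*(-142/3) = 69 + 16472/3 = 16679/3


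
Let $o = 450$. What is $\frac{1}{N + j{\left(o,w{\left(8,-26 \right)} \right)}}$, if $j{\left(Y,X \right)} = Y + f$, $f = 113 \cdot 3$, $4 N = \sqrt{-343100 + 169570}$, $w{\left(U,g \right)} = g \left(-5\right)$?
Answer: $\frac{6312}{5066933} - \frac{2 i \sqrt{173530}}{5066933} \approx 0.0012457 - 0.00016443 i$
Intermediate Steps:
$w{\left(U,g \right)} = - 5 g$
$N = \frac{i \sqrt{173530}}{4}$ ($N = \frac{\sqrt{-343100 + 169570}}{4} = \frac{\sqrt{-173530}}{4} = \frac{i \sqrt{173530}}{4} \approx 104.14 i$)
$f = 339$
$j{\left(Y,X \right)} = 339 + Y$ ($j{\left(Y,X \right)} = Y + 339 = 339 + Y$)
$\frac{1}{N + j{\left(o,w{\left(8,-26 \right)} \right)}} = \frac{1}{\frac{i \sqrt{173530}}{4} + \left(339 + 450\right)} = \frac{1}{\frac{i \sqrt{173530}}{4} + 789} = \frac{1}{789 + \frac{i \sqrt{173530}}{4}}$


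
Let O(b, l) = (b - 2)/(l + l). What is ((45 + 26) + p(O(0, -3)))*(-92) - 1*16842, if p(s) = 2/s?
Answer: -23926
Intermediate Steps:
O(b, l) = (-2 + b)/(2*l) (O(b, l) = (-2 + b)/((2*l)) = (-2 + b)*(1/(2*l)) = (-2 + b)/(2*l))
((45 + 26) + p(O(0, -3)))*(-92) - 1*16842 = ((45 + 26) + 2/(((½)*(-2 + 0)/(-3))))*(-92) - 1*16842 = (71 + 2/(((½)*(-⅓)*(-2))))*(-92) - 16842 = (71 + 2/(⅓))*(-92) - 16842 = (71 + 2*3)*(-92) - 16842 = (71 + 6)*(-92) - 16842 = 77*(-92) - 16842 = -7084 - 16842 = -23926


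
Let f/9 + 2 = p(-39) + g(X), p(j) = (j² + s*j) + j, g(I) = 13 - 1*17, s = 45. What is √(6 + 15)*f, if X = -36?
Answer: -2511*√21 ≈ -11507.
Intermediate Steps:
g(I) = -4 (g(I) = 13 - 17 = -4)
p(j) = j² + 46*j (p(j) = (j² + 45*j) + j = j² + 46*j)
f = -2511 (f = -18 + 9*(-39*(46 - 39) - 4) = -18 + 9*(-39*7 - 4) = -18 + 9*(-273 - 4) = -18 + 9*(-277) = -18 - 2493 = -2511)
√(6 + 15)*f = √(6 + 15)*(-2511) = √21*(-2511) = -2511*√21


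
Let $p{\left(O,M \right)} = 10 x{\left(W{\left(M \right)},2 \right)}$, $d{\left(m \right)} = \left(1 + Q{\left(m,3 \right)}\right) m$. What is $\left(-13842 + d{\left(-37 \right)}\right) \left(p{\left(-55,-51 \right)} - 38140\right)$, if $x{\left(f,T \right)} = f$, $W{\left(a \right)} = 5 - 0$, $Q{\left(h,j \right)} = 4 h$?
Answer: $320070270$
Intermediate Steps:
$W{\left(a \right)} = 5$ ($W{\left(a \right)} = 5 + 0 = 5$)
$d{\left(m \right)} = m \left(1 + 4 m\right)$ ($d{\left(m \right)} = \left(1 + 4 m\right) m = m \left(1 + 4 m\right)$)
$p{\left(O,M \right)} = 50$ ($p{\left(O,M \right)} = 10 \cdot 5 = 50$)
$\left(-13842 + d{\left(-37 \right)}\right) \left(p{\left(-55,-51 \right)} - 38140\right) = \left(-13842 - 37 \left(1 + 4 \left(-37\right)\right)\right) \left(50 - 38140\right) = \left(-13842 - 37 \left(1 - 148\right)\right) \left(-38090\right) = \left(-13842 - -5439\right) \left(-38090\right) = \left(-13842 + 5439\right) \left(-38090\right) = \left(-8403\right) \left(-38090\right) = 320070270$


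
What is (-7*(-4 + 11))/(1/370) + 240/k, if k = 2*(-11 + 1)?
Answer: -18142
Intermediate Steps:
k = -20 (k = 2*(-10) = -20)
(-7*(-4 + 11))/(1/370) + 240/k = (-7*(-4 + 11))/(1/370) + 240/(-20) = (-7*7)/(1/370) + 240*(-1/20) = -49*370 - 12 = -18130 - 12 = -18142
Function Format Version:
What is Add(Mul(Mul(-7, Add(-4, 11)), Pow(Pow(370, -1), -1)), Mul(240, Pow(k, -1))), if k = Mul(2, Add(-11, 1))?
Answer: -18142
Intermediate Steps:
k = -20 (k = Mul(2, -10) = -20)
Add(Mul(Mul(-7, Add(-4, 11)), Pow(Pow(370, -1), -1)), Mul(240, Pow(k, -1))) = Add(Mul(Mul(-7, Add(-4, 11)), Pow(Pow(370, -1), -1)), Mul(240, Pow(-20, -1))) = Add(Mul(Mul(-7, 7), Pow(Rational(1, 370), -1)), Mul(240, Rational(-1, 20))) = Add(Mul(-49, 370), -12) = Add(-18130, -12) = -18142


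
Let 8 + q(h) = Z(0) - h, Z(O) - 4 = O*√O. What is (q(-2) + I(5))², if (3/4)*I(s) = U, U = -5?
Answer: 676/9 ≈ 75.111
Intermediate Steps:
Z(O) = 4 + O^(3/2) (Z(O) = 4 + O*√O = 4 + O^(3/2))
I(s) = -20/3 (I(s) = (4/3)*(-5) = -20/3)
q(h) = -4 - h (q(h) = -8 + ((4 + 0^(3/2)) - h) = -8 + ((4 + 0) - h) = -8 + (4 - h) = -4 - h)
(q(-2) + I(5))² = ((-4 - 1*(-2)) - 20/3)² = ((-4 + 2) - 20/3)² = (-2 - 20/3)² = (-26/3)² = 676/9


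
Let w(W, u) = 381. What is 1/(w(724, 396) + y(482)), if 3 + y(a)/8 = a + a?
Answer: 1/8069 ≈ 0.00012393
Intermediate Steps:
y(a) = -24 + 16*a (y(a) = -24 + 8*(a + a) = -24 + 8*(2*a) = -24 + 16*a)
1/(w(724, 396) + y(482)) = 1/(381 + (-24 + 16*482)) = 1/(381 + (-24 + 7712)) = 1/(381 + 7688) = 1/8069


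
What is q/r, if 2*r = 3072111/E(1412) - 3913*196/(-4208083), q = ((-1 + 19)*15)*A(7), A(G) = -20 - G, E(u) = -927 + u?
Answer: -29756617317900/12928070042993 ≈ -2.3017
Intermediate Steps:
q = -7290 (q = ((-1 + 19)*15)*(-20 - 1*7) = (18*15)*(-20 - 7) = 270*(-27) = -7290)
r = 12928070042993/4081840510 (r = (3072111/(-927 + 1412) - 3913*196/(-4208083))/2 = (3072111/485 - 766948*(-1/4208083))/2 = (3072111*(1/485) + 766948/4208083)/2 = (3072111/485 + 766948/4208083)/2 = (½)*(12928070042993/2040920255) = 12928070042993/4081840510 ≈ 3167.2)
q/r = -7290/12928070042993/4081840510 = -7290*4081840510/12928070042993 = -29756617317900/12928070042993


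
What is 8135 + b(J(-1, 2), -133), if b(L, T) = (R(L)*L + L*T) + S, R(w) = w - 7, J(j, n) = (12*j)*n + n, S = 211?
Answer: 11910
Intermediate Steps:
J(j, n) = n + 12*j*n (J(j, n) = 12*j*n + n = n + 12*j*n)
R(w) = -7 + w
b(L, T) = 211 + L*T + L*(-7 + L) (b(L, T) = ((-7 + L)*L + L*T) + 211 = (L*(-7 + L) + L*T) + 211 = (L*T + L*(-7 + L)) + 211 = 211 + L*T + L*(-7 + L))
8135 + b(J(-1, 2), -133) = 8135 + (211 + (2*(1 + 12*(-1)))*(-133) + (2*(1 + 12*(-1)))*(-7 + 2*(1 + 12*(-1)))) = 8135 + (211 + (2*(1 - 12))*(-133) + (2*(1 - 12))*(-7 + 2*(1 - 12))) = 8135 + (211 + (2*(-11))*(-133) + (2*(-11))*(-7 + 2*(-11))) = 8135 + (211 - 22*(-133) - 22*(-7 - 22)) = 8135 + (211 + 2926 - 22*(-29)) = 8135 + (211 + 2926 + 638) = 8135 + 3775 = 11910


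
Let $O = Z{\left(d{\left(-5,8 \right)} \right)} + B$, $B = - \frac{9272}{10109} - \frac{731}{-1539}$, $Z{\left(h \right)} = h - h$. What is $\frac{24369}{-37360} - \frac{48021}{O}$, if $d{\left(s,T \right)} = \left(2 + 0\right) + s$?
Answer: $\frac{27911442045414759}{257034147440} \approx 1.0859 \cdot 10^{5}$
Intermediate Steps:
$d{\left(s,T \right)} = 2 + s$
$Z{\left(h \right)} = 0$
$B = - \frac{6879929}{15557751}$ ($B = \left(-9272\right) \frac{1}{10109} - - \frac{731}{1539} = - \frac{9272}{10109} + \frac{731}{1539} = - \frac{6879929}{15557751} \approx -0.44222$)
$O = - \frac{6879929}{15557751}$ ($O = 0 - \frac{6879929}{15557751} = - \frac{6879929}{15557751} \approx -0.44222$)
$\frac{24369}{-37360} - \frac{48021}{O} = \frac{24369}{-37360} - \frac{48021}{- \frac{6879929}{15557751}} = 24369 \left(- \frac{1}{37360}\right) - - \frac{747098760771}{6879929} = - \frac{24369}{37360} + \frac{747098760771}{6879929} = \frac{27911442045414759}{257034147440}$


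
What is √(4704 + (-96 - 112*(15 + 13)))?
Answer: 8*√23 ≈ 38.367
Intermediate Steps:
√(4704 + (-96 - 112*(15 + 13))) = √(4704 + (-96 - 112*28)) = √(4704 + (-96 - 3136)) = √(4704 - 3232) = √1472 = 8*√23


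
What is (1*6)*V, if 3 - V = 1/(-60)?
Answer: 181/10 ≈ 18.100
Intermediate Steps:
V = 181/60 (V = 3 - 1/(-60) = 3 - 1*(-1/60) = 3 + 1/60 = 181/60 ≈ 3.0167)
(1*6)*V = (1*6)*(181/60) = 6*(181/60) = 181/10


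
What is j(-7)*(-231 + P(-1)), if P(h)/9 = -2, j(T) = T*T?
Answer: -12201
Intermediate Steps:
j(T) = T²
P(h) = -18 (P(h) = 9*(-2) = -18)
j(-7)*(-231 + P(-1)) = (-7)²*(-231 - 18) = 49*(-249) = -12201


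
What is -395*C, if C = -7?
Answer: 2765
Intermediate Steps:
-395*C = -395*(-7) = 2765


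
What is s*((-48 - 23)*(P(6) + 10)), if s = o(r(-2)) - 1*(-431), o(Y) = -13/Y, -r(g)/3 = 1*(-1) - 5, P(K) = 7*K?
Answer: -14297270/9 ≈ -1.5886e+6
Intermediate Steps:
r(g) = 18 (r(g) = -3*(1*(-1) - 5) = -3*(-1 - 5) = -3*(-6) = 18)
s = 7745/18 (s = -13/18 - 1*(-431) = -13*1/18 + 431 = -13/18 + 431 = 7745/18 ≈ 430.28)
s*((-48 - 23)*(P(6) + 10)) = 7745*((-48 - 23)*(7*6 + 10))/18 = 7745*(-71*(42 + 10))/18 = 7745*(-71*52)/18 = (7745/18)*(-3692) = -14297270/9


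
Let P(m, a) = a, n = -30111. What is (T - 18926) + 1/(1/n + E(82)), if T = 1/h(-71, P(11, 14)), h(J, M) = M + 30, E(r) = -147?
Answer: -1842993327579/97378996 ≈ -18926.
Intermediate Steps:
h(J, M) = 30 + M
T = 1/44 (T = 1/(30 + 14) = 1/44 ≈ 0.022727)
(T - 18926) + 1/(1/n + E(82)) = (1/44 - 18926) + 1/(1/(-30111) - 147) = -832743/44 + 1/(-1/30111 - 147) = -832743/44 + 1/(-4426318/30111) = -832743/44 - 30111/4426318 = -1842993327579/97378996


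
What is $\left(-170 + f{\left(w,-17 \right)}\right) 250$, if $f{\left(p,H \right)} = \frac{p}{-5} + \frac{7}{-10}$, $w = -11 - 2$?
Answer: $-42025$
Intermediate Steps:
$w = -13$
$f{\left(p,H \right)} = - \frac{7}{10} - \frac{p}{5}$ ($f{\left(p,H \right)} = p \left(- \frac{1}{5}\right) + 7 \left(- \frac{1}{10}\right) = - \frac{p}{5} - \frac{7}{10} = - \frac{7}{10} - \frac{p}{5}$)
$\left(-170 + f{\left(w,-17 \right)}\right) 250 = \left(-170 - - \frac{19}{10}\right) 250 = \left(-170 + \left(- \frac{7}{10} + \frac{13}{5}\right)\right) 250 = \left(-170 + \frac{19}{10}\right) 250 = \left(- \frac{1681}{10}\right) 250 = -42025$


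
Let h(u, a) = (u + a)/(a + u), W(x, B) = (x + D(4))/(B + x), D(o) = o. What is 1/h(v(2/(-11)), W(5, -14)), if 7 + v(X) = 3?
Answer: 1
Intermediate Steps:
v(X) = -4 (v(X) = -7 + 3 = -4)
W(x, B) = (4 + x)/(B + x) (W(x, B) = (x + 4)/(B + x) = (4 + x)/(B + x))
h(u, a) = 1 (h(u, a) = (a + u)/(a + u) = 1)
1/h(v(2/(-11)), W(5, -14)) = 1/1 = 1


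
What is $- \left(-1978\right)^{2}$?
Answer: $-3912484$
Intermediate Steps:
$- \left(-1978\right)^{2} = \left(-1\right) 3912484 = -3912484$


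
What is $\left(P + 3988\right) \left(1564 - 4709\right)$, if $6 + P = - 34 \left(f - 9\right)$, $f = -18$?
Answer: $-15410500$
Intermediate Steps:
$P = 912$ ($P = -6 - 34 \left(-18 - 9\right) = -6 - -918 = -6 + 918 = 912$)
$\left(P + 3988\right) \left(1564 - 4709\right) = \left(912 + 3988\right) \left(1564 - 4709\right) = 4900 \left(-3145\right) = -15410500$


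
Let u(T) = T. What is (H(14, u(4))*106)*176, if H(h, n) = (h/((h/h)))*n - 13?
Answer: 802208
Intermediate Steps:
H(h, n) = -13 + h*n (H(h, n) = (h/1)*n - 13 = (1*h)*n - 13 = h*n - 13 = -13 + h*n)
(H(14, u(4))*106)*176 = ((-13 + 14*4)*106)*176 = ((-13 + 56)*106)*176 = (43*106)*176 = 4558*176 = 802208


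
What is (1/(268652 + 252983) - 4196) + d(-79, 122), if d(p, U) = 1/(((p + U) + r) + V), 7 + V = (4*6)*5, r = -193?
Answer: -80985398618/19300495 ≈ -4196.0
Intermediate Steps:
V = 113 (V = -7 + (4*6)*5 = -7 + 24*5 = -7 + 120 = 113)
d(p, U) = 1/(-80 + U + p) (d(p, U) = 1/(((p + U) - 193) + 113) = 1/(((U + p) - 193) + 113) = 1/((-193 + U + p) + 113) = 1/(-80 + U + p))
(1/(268652 + 252983) - 4196) + d(-79, 122) = (1/(268652 + 252983) - 4196) + 1/(-80 + 122 - 79) = (1/521635 - 4196) + 1/(-37) = (1/521635 - 4196) - 1/37 = -2188780459/521635 - 1/37 = -80985398618/19300495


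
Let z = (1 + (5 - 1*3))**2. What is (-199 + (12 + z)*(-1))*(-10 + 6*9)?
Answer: -9680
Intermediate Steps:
z = 9 (z = (1 + (5 - 3))**2 = (1 + 2)**2 = 3**2 = 9)
(-199 + (12 + z)*(-1))*(-10 + 6*9) = (-199 + (12 + 9)*(-1))*(-10 + 6*9) = (-199 + 21*(-1))*(-10 + 54) = (-199 - 21)*44 = -220*44 = -9680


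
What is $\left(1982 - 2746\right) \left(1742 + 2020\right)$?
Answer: $-2874168$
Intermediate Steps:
$\left(1982 - 2746\right) \left(1742 + 2020\right) = \left(-764\right) 3762 = -2874168$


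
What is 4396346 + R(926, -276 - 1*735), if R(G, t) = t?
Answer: 4395335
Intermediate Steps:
4396346 + R(926, -276 - 1*735) = 4396346 + (-276 - 1*735) = 4396346 + (-276 - 735) = 4396346 - 1011 = 4395335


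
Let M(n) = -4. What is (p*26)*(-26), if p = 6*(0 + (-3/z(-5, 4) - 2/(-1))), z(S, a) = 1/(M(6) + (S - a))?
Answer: -166296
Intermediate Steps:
z(S, a) = 1/(-4 + S - a) (z(S, a) = 1/(-4 + (S - a)) = 1/(-4 + S - a))
p = 246 (p = 6*(0 + (-3/((-1/(4 + 4 - 1*(-5)))) - 2/(-1))) = 6*(0 + (-3/((-1/(4 + 4 + 5))) - 2*(-1))) = 6*(0 + (-3/((-1/13)) + 2)) = 6*(0 + (-3/((-1*1/13)) + 2)) = 6*(0 + (-3/(-1/13) + 2)) = 6*(0 + (-3*(-13) + 2)) = 6*(0 + (39 + 2)) = 6*(0 + 41) = 6*41 = 246)
(p*26)*(-26) = (246*26)*(-26) = 6396*(-26) = -166296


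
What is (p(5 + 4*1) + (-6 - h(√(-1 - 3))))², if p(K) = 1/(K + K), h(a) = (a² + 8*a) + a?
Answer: -103751/324 + 70*I ≈ -320.22 + 70.0*I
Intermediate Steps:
h(a) = a² + 9*a
p(K) = 1/(2*K)
(p(5 + 4*1) + (-6 - h(√(-1 - 3))))² = (1/(2*(5 + 4*1)) + (-6 - √(-1 - 3)*(9 + √(-1 - 3))))² = (1/(2*(5 + 4)) + (-6 - √(-4)*(9 + √(-4))))² = ((½)/9 + (-6 - 2*I*(9 + 2*I)))² = ((½)*(⅑) + (-6 - 2*I*(9 + 2*I)))² = (1/18 + (-6 - 2*I*(9 + 2*I)))² = (-107/18 - 2*I*(9 + 2*I))²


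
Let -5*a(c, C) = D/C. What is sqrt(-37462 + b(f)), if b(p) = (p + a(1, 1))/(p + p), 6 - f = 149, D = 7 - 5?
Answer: I*sqrt(76605018490)/1430 ≈ 193.55*I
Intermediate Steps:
D = 2
a(c, C) = -2/(5*C)
f = -143 (f = 6 - 1*149 = 6 - 149 = -143)
b(p) = (-2/5 + p)/(2*p) (b(p) = (p - 2/5/1)/(p + p) = (p - 2/5*1)/((2*p)) = (p - 2/5)*(1/(2*p)) = (-2/5 + p)*(1/(2*p)) = (-2/5 + p)/(2*p))
sqrt(-37462 + b(f)) = sqrt(-37462 + (1/10)*(-2 + 5*(-143))/(-143)) = sqrt(-37462 + (1/10)*(-1/143)*(-2 - 715)) = sqrt(-37462 + (1/10)*(-1/143)*(-717)) = sqrt(-37462 + 717/1430) = sqrt(-53569943/1430) = I*sqrt(76605018490)/1430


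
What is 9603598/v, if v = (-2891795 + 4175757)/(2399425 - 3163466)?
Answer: -3668771309759/641981 ≈ -5.7148e+6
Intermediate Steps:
v = -1283962/764041 (v = 1283962/(-764041) = 1283962*(-1/764041) = -1283962/764041 ≈ -1.6805)
9603598/v = 9603598/(-1283962/764041) = 9603598*(-764041/1283962) = -3668771309759/641981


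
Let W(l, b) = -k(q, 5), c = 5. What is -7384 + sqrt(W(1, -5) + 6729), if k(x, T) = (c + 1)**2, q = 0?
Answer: -7384 + sqrt(6693) ≈ -7302.2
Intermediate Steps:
k(x, T) = 36 (k(x, T) = (5 + 1)**2 = 6**2 = 36)
W(l, b) = -36 (W(l, b) = -1*36 = -36)
-7384 + sqrt(W(1, -5) + 6729) = -7384 + sqrt(-36 + 6729) = -7384 + sqrt(6693)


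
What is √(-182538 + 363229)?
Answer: √180691 ≈ 425.08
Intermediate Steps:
√(-182538 + 363229) = √180691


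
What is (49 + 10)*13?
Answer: 767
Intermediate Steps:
(49 + 10)*13 = 59*13 = 767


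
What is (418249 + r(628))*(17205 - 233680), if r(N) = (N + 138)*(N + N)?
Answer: -298810183875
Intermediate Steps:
r(N) = 2*N*(138 + N) (r(N) = (138 + N)*(2*N) = 2*N*(138 + N))
(418249 + r(628))*(17205 - 233680) = (418249 + 2*628*(138 + 628))*(17205 - 233680) = (418249 + 2*628*766)*(-216475) = (418249 + 962096)*(-216475) = 1380345*(-216475) = -298810183875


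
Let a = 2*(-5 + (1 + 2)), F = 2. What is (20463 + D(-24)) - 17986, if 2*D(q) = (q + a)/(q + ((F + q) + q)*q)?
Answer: 1337573/540 ≈ 2477.0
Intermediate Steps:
a = -4 (a = 2*(-5 + 3) = 2*(-2) = -4)
D(q) = (-4 + q)/(2*(q + q*(2 + 2*q))) (D(q) = ((q - 4)/(q + ((2 + q) + q)*q))/2 = ((-4 + q)/(q + (2 + 2*q)*q))/2 = ((-4 + q)/(q + q*(2 + 2*q)))/2 = (-4 + q)/(2*(q + q*(2 + 2*q))))
(20463 + D(-24)) - 17986 = (20463 + (½)*(-4 - 24)/(-24*(3 + 2*(-24)))) - 17986 = (20463 + (½)*(-1/24)*(-28)/(3 - 48)) - 17986 = (20463 + (½)*(-1/24)*(-28)/(-45)) - 17986 = (20463 + (½)*(-1/24)*(-1/45)*(-28)) - 17986 = (20463 - 7/540) - 17986 = 11050013/540 - 17986 = 1337573/540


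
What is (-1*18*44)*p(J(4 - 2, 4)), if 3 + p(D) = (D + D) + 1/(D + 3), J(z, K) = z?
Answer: -4752/5 ≈ -950.40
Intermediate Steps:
p(D) = -3 + 1/(3 + D) + 2*D (p(D) = -3 + ((D + D) + 1/(D + 3)) = -3 + (2*D + 1/(3 + D)) = -3 + (1/(3 + D) + 2*D) = -3 + 1/(3 + D) + 2*D)
(-1*18*44)*p(J(4 - 2, 4)) = (-1*18*44)*((-8 + 2*(4 - 2)**2 + 3*(4 - 2))/(3 + (4 - 2))) = (-18*44)*((-8 + 2*2**2 + 3*2)/(3 + 2)) = -792*(-8 + 2*4 + 6)/5 = -792*(-8 + 8 + 6)/5 = -792*6/5 = -4752/5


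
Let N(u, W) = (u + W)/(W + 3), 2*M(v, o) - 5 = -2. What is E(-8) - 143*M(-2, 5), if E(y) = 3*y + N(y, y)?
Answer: -2353/10 ≈ -235.30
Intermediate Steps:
M(v, o) = 3/2 (M(v, o) = 5/2 + (1/2)*(-2) = 5/2 - 1 = 3/2)
N(u, W) = (W + u)/(3 + W)
E(y) = 3*y + 2*y/(3 + y) (E(y) = 3*y + (y + y)/(3 + y) = 3*y + (2*y)/(3 + y) = 3*y + 2*y/(3 + y))
E(-8) - 143*M(-2, 5) = -8*(11 + 3*(-8))/(3 - 8) - 143*3/2 = -8*(11 - 24)/(-5) - 429/2 = -8*(-1/5)*(-13) - 429/2 = -104/5 - 429/2 = -2353/10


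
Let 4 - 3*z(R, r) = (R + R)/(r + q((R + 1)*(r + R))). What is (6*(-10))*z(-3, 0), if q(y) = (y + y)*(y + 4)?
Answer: -81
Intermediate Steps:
q(y) = 2*y*(4 + y) (q(y) = (2*y)*(4 + y) = 2*y*(4 + y))
z(R, r) = 4/3 - 2*R/(3*(r + 2*(1 + R)*(4 + (1 + R)*(R + r))*(R + r))) (z(R, r) = 4/3 - (R + R)/(3*(r + 2*((R + 1)*(r + R))*(4 + (R + 1)*(r + R)))) = 4/3 - 2*R/(3*(r + 2*((1 + R)*(R + r))*(4 + (1 + R)*(R + r)))) = 4/3 - 2*R/(3*(r + 2*(1 + R)*(4 + (1 + R)*(R + r))*(R + r))))
(6*(-10))*z(-3, 0) = (6*(-10))*(2*(-1*(-3) + 2*0 + 4*(-3 + 0 + (-3)² - 3*0)*(4 - 3 + 0 + (-3)² - 3*0))/(3*(0 + 2*(-3 + 0 + (-3)² - 3*0)*(4 - 3 + 0 + (-3)² - 3*0)))) = -40*(3 + 0 + 4*(-3 + 0 + 9 + 0)*(4 - 3 + 0 + 9 + 0))/(0 + 2*(-3 + 0 + 9 + 0)*(4 - 3 + 0 + 9 + 0)) = -40*(3 + 0 + 4*6*10)/(0 + 2*6*10) = -40*(3 + 0 + 240)/(0 + 120) = -40*243/120 = -60*27/20 = -81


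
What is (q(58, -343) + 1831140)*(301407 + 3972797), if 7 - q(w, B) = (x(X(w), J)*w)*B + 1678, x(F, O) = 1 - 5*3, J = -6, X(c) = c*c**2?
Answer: 6629089516412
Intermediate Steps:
X(c) = c**3
x(F, O) = -14 (x(F, O) = 1 - 15 = -14)
q(w, B) = -1671 + 14*B*w (q(w, B) = 7 - ((-14*w)*B + 1678) = 7 - (-14*B*w + 1678) = 7 - (1678 - 14*B*w) = 7 + (-1678 + 14*B*w) = -1671 + 14*B*w)
(q(58, -343) + 1831140)*(301407 + 3972797) = ((-1671 + 14*(-343)*58) + 1831140)*(301407 + 3972797) = ((-1671 - 278516) + 1831140)*4274204 = (-280187 + 1831140)*4274204 = 1550953*4274204 = 6629089516412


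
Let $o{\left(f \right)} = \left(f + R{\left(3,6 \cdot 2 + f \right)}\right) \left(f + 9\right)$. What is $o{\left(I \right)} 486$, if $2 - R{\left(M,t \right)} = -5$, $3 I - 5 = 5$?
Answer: $61938$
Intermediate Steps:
$I = \frac{10}{3}$ ($I = \frac{5}{3} + \frac{1}{3} \cdot 5 = \frac{5}{3} + \frac{5}{3} = \frac{10}{3} \approx 3.3333$)
$R{\left(M,t \right)} = 7$ ($R{\left(M,t \right)} = 2 - -5 = 2 + 5 = 7$)
$o{\left(f \right)} = \left(7 + f\right) \left(9 + f\right)$ ($o{\left(f \right)} = \left(f + 7\right) \left(f + 9\right) = \left(7 + f\right) \left(9 + f\right)$)
$o{\left(I \right)} 486 = \left(63 + \left(\frac{10}{3}\right)^{2} + 16 \cdot \frac{10}{3}\right) 486 = \left(63 + \frac{100}{9} + \frac{160}{3}\right) 486 = \frac{1147}{9} \cdot 486 = 61938$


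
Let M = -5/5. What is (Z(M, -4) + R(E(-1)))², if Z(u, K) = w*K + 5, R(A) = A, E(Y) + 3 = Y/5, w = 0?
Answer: 81/25 ≈ 3.2400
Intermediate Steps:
M = -1 (M = -5*⅕ = -1)
E(Y) = -3 + Y/5
Z(u, K) = 5 (Z(u, K) = 0*K + 5 = 0 + 5 = 5)
(Z(M, -4) + R(E(-1)))² = (5 + (-3 + (⅕)*(-1)))² = (5 + (-3 - ⅕))² = (5 - 16/5)² = (9/5)² = 81/25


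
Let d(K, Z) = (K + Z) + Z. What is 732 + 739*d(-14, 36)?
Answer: 43594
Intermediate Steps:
d(K, Z) = K + 2*Z
732 + 739*d(-14, 36) = 732 + 739*(-14 + 2*36) = 732 + 739*(-14 + 72) = 732 + 739*58 = 732 + 42862 = 43594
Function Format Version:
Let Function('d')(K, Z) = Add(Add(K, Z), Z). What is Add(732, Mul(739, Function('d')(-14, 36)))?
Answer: 43594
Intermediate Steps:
Function('d')(K, Z) = Add(K, Mul(2, Z))
Add(732, Mul(739, Function('d')(-14, 36))) = Add(732, Mul(739, Add(-14, Mul(2, 36)))) = Add(732, Mul(739, Add(-14, 72))) = Add(732, Mul(739, 58)) = Add(732, 42862) = 43594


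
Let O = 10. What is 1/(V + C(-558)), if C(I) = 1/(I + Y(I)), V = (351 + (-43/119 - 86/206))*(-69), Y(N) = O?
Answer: -6716836/162314109989 ≈ -4.1382e-5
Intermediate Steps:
Y(N) = 10
V = -296193609/12257 (V = (351 + (-43*1/119 - 86*1/206))*(-69) = (351 + (-43/119 - 43/103))*(-69) = (351 - 9546/12257)*(-69) = (4292661/12257)*(-69) = -296193609/12257 ≈ -24165.)
C(I) = 1/(10 + I) (C(I) = 1/(I + 10) = 1/(10 + I))
1/(V + C(-558)) = 1/(-296193609/12257 + 1/(10 - 558)) = 1/(-296193609/12257 + 1/(-548)) = 1/(-296193609/12257 - 1/548) = 1/(-162314109989/6716836) = -6716836/162314109989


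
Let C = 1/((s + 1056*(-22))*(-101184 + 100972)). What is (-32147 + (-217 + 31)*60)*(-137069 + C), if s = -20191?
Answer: 54645327087367401/9205676 ≈ 5.9360e+9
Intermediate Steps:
C = 1/9205676 (C = 1/((-20191 + 1056*(-22))*(-101184 + 100972)) = 1/((-20191 - 23232)*(-212)) = 1/(-43423*(-212)) = 1/9205676 ≈ 1.0863e-7)
(-32147 + (-217 + 31)*60)*(-137069 + C) = (-32147 + (-217 + 31)*60)*(-137069 + 1/9205676) = (-32147 - 186*60)*(-1261812803643/9205676) = (-32147 - 11160)*(-1261812803643/9205676) = -43307*(-1261812803643/9205676) = 54645327087367401/9205676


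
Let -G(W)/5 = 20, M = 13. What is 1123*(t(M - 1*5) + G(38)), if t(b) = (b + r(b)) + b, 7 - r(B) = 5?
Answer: -92086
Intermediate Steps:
r(B) = 2 (r(B) = 7 - 1*5 = 7 - 5 = 2)
G(W) = -100 (G(W) = -5*20 = -100)
t(b) = 2 + 2*b (t(b) = (b + 2) + b = (2 + b) + b = 2 + 2*b)
1123*(t(M - 1*5) + G(38)) = 1123*((2 + 2*(13 - 1*5)) - 100) = 1123*((2 + 2*(13 - 5)) - 100) = 1123*((2 + 2*8) - 100) = 1123*((2 + 16) - 100) = 1123*(18 - 100) = 1123*(-82) = -92086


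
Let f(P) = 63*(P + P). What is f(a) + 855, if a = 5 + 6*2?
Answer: 2997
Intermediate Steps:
a = 17 (a = 5 + 12 = 17)
f(P) = 126*P (f(P) = 63*(2*P) = 126*P)
f(a) + 855 = 126*17 + 855 = 2142 + 855 = 2997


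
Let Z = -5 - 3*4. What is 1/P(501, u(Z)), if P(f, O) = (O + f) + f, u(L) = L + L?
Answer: 1/968 ≈ 0.0010331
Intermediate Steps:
Z = -17 (Z = -5 - 12 = -17)
u(L) = 2*L
P(f, O) = O + 2*f
1/P(501, u(Z)) = 1/(2*(-17) + 2*501) = 1/(-34 + 1002) = 1/968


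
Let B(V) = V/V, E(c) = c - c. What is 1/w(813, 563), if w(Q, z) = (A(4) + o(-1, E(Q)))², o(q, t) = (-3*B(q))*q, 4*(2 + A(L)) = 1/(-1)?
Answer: 16/9 ≈ 1.7778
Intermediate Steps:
E(c) = 0
A(L) = -9/4 (A(L) = -2 + (¼)/(-1) = -2 + (¼)*(-1) = -2 - ¼ = -9/4)
B(V) = 1
o(q, t) = -3*q (o(q, t) = (-3*1)*q = -3*q)
w(Q, z) = 9/16 (w(Q, z) = (-9/4 - 3*(-1))² = (-9/4 + 3)² = (¾)² = 9/16)
1/w(813, 563) = 1/(9/16) = 16/9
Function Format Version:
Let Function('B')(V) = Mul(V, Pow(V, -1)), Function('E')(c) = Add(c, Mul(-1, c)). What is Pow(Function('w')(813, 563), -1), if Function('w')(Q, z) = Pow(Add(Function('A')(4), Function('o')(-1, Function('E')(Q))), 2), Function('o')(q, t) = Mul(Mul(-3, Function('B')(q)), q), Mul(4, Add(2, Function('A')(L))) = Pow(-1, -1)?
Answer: Rational(16, 9) ≈ 1.7778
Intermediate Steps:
Function('E')(c) = 0
Function('A')(L) = Rational(-9, 4) (Function('A')(L) = Add(-2, Mul(Rational(1, 4), Pow(-1, -1))) = Add(-2, Mul(Rational(1, 4), -1)) = Add(-2, Rational(-1, 4)) = Rational(-9, 4))
Function('B')(V) = 1
Function('o')(q, t) = Mul(-3, q) (Function('o')(q, t) = Mul(Mul(-3, 1), q) = Mul(-3, q))
Function('w')(Q, z) = Rational(9, 16) (Function('w')(Q, z) = Pow(Add(Rational(-9, 4), Mul(-3, -1)), 2) = Pow(Add(Rational(-9, 4), 3), 2) = Pow(Rational(3, 4), 2) = Rational(9, 16))
Pow(Function('w')(813, 563), -1) = Pow(Rational(9, 16), -1) = Rational(16, 9)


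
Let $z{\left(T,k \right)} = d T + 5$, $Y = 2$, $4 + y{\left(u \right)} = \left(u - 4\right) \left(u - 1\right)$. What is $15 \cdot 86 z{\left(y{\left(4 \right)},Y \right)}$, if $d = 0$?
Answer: $6450$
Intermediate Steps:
$y{\left(u \right)} = -4 + \left(-1 + u\right) \left(-4 + u\right)$ ($y{\left(u \right)} = -4 + \left(u - 4\right) \left(u - 1\right) = -4 + \left(-4 + u\right) \left(-1 + u\right) = -4 + \left(-1 + u\right) \left(-4 + u\right)$)
$z{\left(T,k \right)} = 5$ ($z{\left(T,k \right)} = 0 T + 5 = 0 + 5 = 5$)
$15 \cdot 86 z{\left(y{\left(4 \right)},Y \right)} = 15 \cdot 86 \cdot 5 = 1290 \cdot 5 = 6450$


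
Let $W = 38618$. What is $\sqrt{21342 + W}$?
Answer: $2 \sqrt{14990} \approx 244.87$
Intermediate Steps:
$\sqrt{21342 + W} = \sqrt{21342 + 38618} = \sqrt{59960} = 2 \sqrt{14990}$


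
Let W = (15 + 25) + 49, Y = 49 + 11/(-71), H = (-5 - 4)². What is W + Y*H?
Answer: 287227/71 ≈ 4045.4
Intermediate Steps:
H = 81 (H = (-9)² = 81)
Y = 3468/71 (Y = 49 + 11*(-1/71) = 49 - 11/71 = 3468/71 ≈ 48.845)
W = 89 (W = 40 + 49 = 89)
W + Y*H = 89 + (3468/71)*81 = 89 + 280908/71 = 287227/71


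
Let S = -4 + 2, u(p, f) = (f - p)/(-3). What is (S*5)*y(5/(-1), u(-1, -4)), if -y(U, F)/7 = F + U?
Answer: -280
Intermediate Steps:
u(p, f) = -f/3 + p/3 (u(p, f) = (f - p)*(-1/3) = -f/3 + p/3)
S = -2
y(U, F) = -7*F - 7*U (y(U, F) = -7*(F + U) = -7*F - 7*U)
(S*5)*y(5/(-1), u(-1, -4)) = (-2*5)*(-7*(-1/3*(-4) + (1/3)*(-1)) - 35/(-1)) = -10*(-7*(4/3 - 1/3) - 35*(-1)) = -10*(-7*1 - 7*(-5)) = -10*(-7 + 35) = -10*28 = -280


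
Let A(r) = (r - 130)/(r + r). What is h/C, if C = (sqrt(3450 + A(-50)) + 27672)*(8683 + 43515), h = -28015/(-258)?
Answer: 24847150/330520282505529 - 2155*sqrt(86295)/3966243390066348 ≈ 7.5016e-8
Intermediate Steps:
A(r) = (-130 + r)/(2*r) (A(r) = (-130 + r)/((2*r)) = (-130 + r)*(1/(2*r)) = (-130 + r)/(2*r))
h = 28015/258 (h = -28015*(-1)/258 = -65*(-431/258) = 28015/258 ≈ 108.59)
C = 1444423056 + 52198*sqrt(86295)/5 (C = (sqrt(3450 + (1/2)*(-130 - 50)/(-50)) + 27672)*(8683 + 43515) = (sqrt(3450 + (1/2)*(-1/50)*(-180)) + 27672)*52198 = (sqrt(3450 + 9/5) + 27672)*52198 = (sqrt(17259/5) + 27672)*52198 = (sqrt(86295)/5 + 27672)*52198 = (27672 + sqrt(86295)/5)*52198 = 1444423056 + 52198*sqrt(86295)/5 ≈ 1.4475e+9)
h/C = 28015/(258*(1444423056 + 52198*sqrt(86295)/5))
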